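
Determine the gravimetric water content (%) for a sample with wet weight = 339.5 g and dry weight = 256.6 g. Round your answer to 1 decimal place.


Step 1: Water mass = wet - dry = 339.5 - 256.6 = 82.9 g
Step 2: w = 100 * water mass / dry mass
Step 3: w = 100 * 82.9 / 256.6 = 32.3%

32.3


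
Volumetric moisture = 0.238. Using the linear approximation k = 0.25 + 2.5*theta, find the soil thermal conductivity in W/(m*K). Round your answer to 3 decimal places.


Step 1: k = 0.25 + 2.5 * theta
Step 2: k = 0.25 + 2.5 * 0.238
Step 3: k = 0.25 + 0.595
Step 4: k = 0.845 W/(m*K)

0.845


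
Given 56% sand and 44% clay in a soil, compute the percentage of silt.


Step 1: sand + silt + clay = 100%
Step 2: silt = 100 - sand - clay
Step 3: silt = 100 - 56 - 44
Step 4: silt = 0%

0


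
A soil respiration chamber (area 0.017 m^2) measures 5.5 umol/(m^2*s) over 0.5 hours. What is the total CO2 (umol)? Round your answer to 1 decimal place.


Step 1: Convert time to seconds: 0.5 hr * 3600 = 1800.0 s
Step 2: Total = flux * area * time_s
Step 3: Total = 5.5 * 0.017 * 1800.0
Step 4: Total = 168.3 umol

168.3


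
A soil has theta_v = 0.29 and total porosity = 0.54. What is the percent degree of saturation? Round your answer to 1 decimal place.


Step 1: S = 100 * theta_v / n
Step 2: S = 100 * 0.29 / 0.54
Step 3: S = 53.7%

53.7


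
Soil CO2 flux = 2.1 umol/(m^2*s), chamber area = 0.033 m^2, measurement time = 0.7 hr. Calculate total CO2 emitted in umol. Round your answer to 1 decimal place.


Step 1: Convert time to seconds: 0.7 hr * 3600 = 2520.0 s
Step 2: Total = flux * area * time_s
Step 3: Total = 2.1 * 0.033 * 2520.0
Step 4: Total = 174.6 umol

174.6


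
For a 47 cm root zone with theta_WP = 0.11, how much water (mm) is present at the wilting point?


Step 1: Water (mm) = theta_WP * depth * 10
Step 2: Water = 0.11 * 47 * 10
Step 3: Water = 51.7 mm

51.7


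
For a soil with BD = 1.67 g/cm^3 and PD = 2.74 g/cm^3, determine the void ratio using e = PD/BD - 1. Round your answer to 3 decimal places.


Step 1: e = PD / BD - 1
Step 2: e = 2.74 / 1.67 - 1
Step 3: e = 1.64072 - 1
Step 4: e = 0.641

0.641


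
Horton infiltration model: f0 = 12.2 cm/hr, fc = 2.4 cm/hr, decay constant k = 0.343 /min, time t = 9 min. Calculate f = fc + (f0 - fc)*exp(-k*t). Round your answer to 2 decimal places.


Step 1: f = fc + (f0 - fc) * exp(-k * t)
Step 2: exp(-0.343 * 9) = 0.045639
Step 3: f = 2.4 + (12.2 - 2.4) * 0.045639
Step 4: f = 2.4 + 9.8 * 0.045639
Step 5: f = 2.85 cm/hr

2.85


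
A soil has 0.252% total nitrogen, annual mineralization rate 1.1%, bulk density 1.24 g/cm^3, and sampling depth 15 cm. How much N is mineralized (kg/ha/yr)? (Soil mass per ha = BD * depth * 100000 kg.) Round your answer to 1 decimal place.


Step 1: Soil mass per ha = BD * depth * 100000 = 1.24 * 15 * 100000 = 1860000 kg
Step 2: Total N pool = soil mass * N%/100 = 1860000 * 0.252/100 = 4687.2 kg/ha
Step 3: N mineralized = N pool * rate%/100 = 4687.2 * 1.1/100 = 51.6 kg/ha/yr

51.6


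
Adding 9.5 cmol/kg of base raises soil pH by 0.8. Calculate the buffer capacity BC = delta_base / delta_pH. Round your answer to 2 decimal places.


Step 1: BC = change in base / change in pH
Step 2: BC = 9.5 / 0.8
Step 3: BC = 11.88 cmol/(kg*pH unit)

11.88


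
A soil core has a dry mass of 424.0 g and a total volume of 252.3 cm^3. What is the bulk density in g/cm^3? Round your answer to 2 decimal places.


Step 1: Identify the formula: BD = dry mass / volume
Step 2: Substitute values: BD = 424.0 / 252.3
Step 3: BD = 1.68 g/cm^3

1.68


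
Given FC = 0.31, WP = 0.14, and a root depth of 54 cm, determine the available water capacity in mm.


Step 1: Available water = (FC - WP) * depth * 10
Step 2: AW = (0.31 - 0.14) * 54 * 10
Step 3: AW = 0.17 * 54 * 10
Step 4: AW = 91.8 mm

91.8


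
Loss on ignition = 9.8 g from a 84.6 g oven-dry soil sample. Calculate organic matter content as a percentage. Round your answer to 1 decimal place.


Step 1: OM% = 100 * LOI / sample mass
Step 2: OM = 100 * 9.8 / 84.6
Step 3: OM = 11.6%

11.6


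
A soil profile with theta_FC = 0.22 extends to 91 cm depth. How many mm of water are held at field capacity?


Step 1: Water (mm) = theta_FC * depth (cm) * 10
Step 2: Water = 0.22 * 91 * 10
Step 3: Water = 200.2 mm

200.2


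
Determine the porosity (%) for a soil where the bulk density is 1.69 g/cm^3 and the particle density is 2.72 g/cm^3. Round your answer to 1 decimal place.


Step 1: Formula: n = 100 * (1 - BD / PD)
Step 2: n = 100 * (1 - 1.69 / 2.72)
Step 3: n = 100 * (1 - 0.62132)
Step 4: n = 37.9%

37.9


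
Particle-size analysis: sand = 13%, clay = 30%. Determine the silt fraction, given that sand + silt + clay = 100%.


Step 1: sand + silt + clay = 100%
Step 2: silt = 100 - sand - clay
Step 3: silt = 100 - 13 - 30
Step 4: silt = 57%

57


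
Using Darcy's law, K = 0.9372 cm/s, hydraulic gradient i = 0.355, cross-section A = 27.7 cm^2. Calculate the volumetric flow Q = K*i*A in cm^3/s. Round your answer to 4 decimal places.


Step 1: Apply Darcy's law: Q = K * i * A
Step 2: Q = 0.9372 * 0.355 * 27.7
Step 3: Q = 9.216 cm^3/s

9.216


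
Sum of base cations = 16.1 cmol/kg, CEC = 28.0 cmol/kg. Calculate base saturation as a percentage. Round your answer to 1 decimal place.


Step 1: BS = 100 * (sum of bases) / CEC
Step 2: BS = 100 * 16.1 / 28.0
Step 3: BS = 57.5%

57.5


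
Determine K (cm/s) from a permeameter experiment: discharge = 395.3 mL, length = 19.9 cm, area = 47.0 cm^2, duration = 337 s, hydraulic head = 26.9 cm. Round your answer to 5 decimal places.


Step 1: K = Q * L / (A * t * h)
Step 2: Numerator = 395.3 * 19.9 = 7866.47
Step 3: Denominator = 47.0 * 337 * 26.9 = 426069.1
Step 4: K = 7866.47 / 426069.1 = 0.01846 cm/s

0.01846


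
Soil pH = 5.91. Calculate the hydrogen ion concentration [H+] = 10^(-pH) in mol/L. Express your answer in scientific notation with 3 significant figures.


Step 1: [H+] = 10^(-pH)
Step 2: [H+] = 10^(-5.91)
Step 3: [H+] = 1.23e-06 mol/L

1.23e-06


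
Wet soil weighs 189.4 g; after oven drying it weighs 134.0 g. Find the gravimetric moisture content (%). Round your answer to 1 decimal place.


Step 1: Water mass = wet - dry = 189.4 - 134.0 = 55.4 g
Step 2: w = 100 * water mass / dry mass
Step 3: w = 100 * 55.4 / 134.0 = 41.3%

41.3


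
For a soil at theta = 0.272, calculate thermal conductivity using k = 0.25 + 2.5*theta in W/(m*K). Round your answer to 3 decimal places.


Step 1: k = 0.25 + 2.5 * theta
Step 2: k = 0.25 + 2.5 * 0.272
Step 3: k = 0.25 + 0.68
Step 4: k = 0.93 W/(m*K)

0.93


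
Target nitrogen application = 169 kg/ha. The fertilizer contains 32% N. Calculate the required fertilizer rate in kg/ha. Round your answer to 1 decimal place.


Step 1: Fertilizer rate = target N / (N content / 100)
Step 2: Rate = 169 / (32 / 100)
Step 3: Rate = 169 / 0.32
Step 4: Rate = 528.1 kg/ha

528.1


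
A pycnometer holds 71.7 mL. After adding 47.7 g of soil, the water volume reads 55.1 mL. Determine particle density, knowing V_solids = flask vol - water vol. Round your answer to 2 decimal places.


Step 1: Volume of solids = flask volume - water volume with soil
Step 2: V_solids = 71.7 - 55.1 = 16.6 mL
Step 3: Particle density = mass / V_solids = 47.7 / 16.6 = 2.87 g/cm^3

2.87


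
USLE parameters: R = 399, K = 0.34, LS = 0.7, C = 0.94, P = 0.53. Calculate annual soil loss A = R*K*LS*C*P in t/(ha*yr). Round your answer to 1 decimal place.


Step 1: A = R * K * LS * C * P
Step 2: R * K = 399 * 0.34 = 135.66
Step 3: (R*K) * LS = 135.66 * 0.7 = 94.962
Step 4: * C * P = 94.962 * 0.94 * 0.53 = 47.3
Step 5: A = 47.3 t/(ha*yr)

47.3


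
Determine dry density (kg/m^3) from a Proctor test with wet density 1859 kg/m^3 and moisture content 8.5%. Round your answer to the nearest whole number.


Step 1: Dry density = wet density / (1 + w/100)
Step 2: Dry density = 1859 / (1 + 8.5/100)
Step 3: Dry density = 1859 / 1.085
Step 4: Dry density = 1713 kg/m^3

1713


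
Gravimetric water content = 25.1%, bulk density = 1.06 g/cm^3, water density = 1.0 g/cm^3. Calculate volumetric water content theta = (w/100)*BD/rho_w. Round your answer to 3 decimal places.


Step 1: theta = (w / 100) * BD / rho_w
Step 2: theta = (25.1 / 100) * 1.06 / 1.0
Step 3: theta = 0.251 * 1.06
Step 4: theta = 0.266

0.266


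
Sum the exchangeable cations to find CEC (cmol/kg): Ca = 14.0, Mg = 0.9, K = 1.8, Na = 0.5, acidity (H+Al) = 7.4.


Step 1: CEC = Ca + Mg + K + Na + (H+Al)
Step 2: CEC = 14.0 + 0.9 + 1.8 + 0.5 + 7.4
Step 3: CEC = 24.6 cmol/kg

24.6


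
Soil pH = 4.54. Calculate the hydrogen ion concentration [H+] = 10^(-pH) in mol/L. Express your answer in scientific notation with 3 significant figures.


Step 1: [H+] = 10^(-pH)
Step 2: [H+] = 10^(-4.54)
Step 3: [H+] = 2.88e-05 mol/L

2.88e-05


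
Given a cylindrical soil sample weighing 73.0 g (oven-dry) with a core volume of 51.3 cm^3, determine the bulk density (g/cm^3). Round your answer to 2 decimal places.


Step 1: Identify the formula: BD = dry mass / volume
Step 2: Substitute values: BD = 73.0 / 51.3
Step 3: BD = 1.42 g/cm^3

1.42


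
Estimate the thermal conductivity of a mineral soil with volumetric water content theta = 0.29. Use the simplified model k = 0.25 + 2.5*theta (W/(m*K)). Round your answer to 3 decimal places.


Step 1: k = 0.25 + 2.5 * theta
Step 2: k = 0.25 + 2.5 * 0.29
Step 3: k = 0.25 + 0.725
Step 4: k = 0.975 W/(m*K)

0.975


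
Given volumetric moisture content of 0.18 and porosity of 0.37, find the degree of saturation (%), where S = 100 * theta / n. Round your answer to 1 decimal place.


Step 1: S = 100 * theta_v / n
Step 2: S = 100 * 0.18 / 0.37
Step 3: S = 48.6%

48.6


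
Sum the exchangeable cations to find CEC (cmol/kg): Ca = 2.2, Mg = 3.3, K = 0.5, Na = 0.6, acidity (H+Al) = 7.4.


Step 1: CEC = Ca + Mg + K + Na + (H+Al)
Step 2: CEC = 2.2 + 3.3 + 0.5 + 0.6 + 7.4
Step 3: CEC = 14.0 cmol/kg

14.0


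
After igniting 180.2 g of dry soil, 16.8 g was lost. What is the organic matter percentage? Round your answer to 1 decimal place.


Step 1: OM% = 100 * LOI / sample mass
Step 2: OM = 100 * 16.8 / 180.2
Step 3: OM = 9.3%

9.3


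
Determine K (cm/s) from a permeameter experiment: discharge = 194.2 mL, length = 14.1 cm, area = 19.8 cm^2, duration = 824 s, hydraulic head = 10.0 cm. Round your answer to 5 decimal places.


Step 1: K = Q * L / (A * t * h)
Step 2: Numerator = 194.2 * 14.1 = 2738.22
Step 3: Denominator = 19.8 * 824 * 10.0 = 163152.0
Step 4: K = 2738.22 / 163152.0 = 0.01678 cm/s

0.01678


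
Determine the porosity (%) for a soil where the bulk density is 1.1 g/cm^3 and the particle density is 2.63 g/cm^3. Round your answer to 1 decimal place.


Step 1: Formula: n = 100 * (1 - BD / PD)
Step 2: n = 100 * (1 - 1.1 / 2.63)
Step 3: n = 100 * (1 - 0.41825)
Step 4: n = 58.2%

58.2


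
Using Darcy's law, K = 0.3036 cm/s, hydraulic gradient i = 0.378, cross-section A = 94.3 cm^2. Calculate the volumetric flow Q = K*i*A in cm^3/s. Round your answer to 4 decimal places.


Step 1: Apply Darcy's law: Q = K * i * A
Step 2: Q = 0.3036 * 0.378 * 94.3
Step 3: Q = 10.8219 cm^3/s

10.8219


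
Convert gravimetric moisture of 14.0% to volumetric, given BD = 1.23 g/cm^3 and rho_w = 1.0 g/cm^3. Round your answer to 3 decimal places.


Step 1: theta = (w / 100) * BD / rho_w
Step 2: theta = (14.0 / 100) * 1.23 / 1.0
Step 3: theta = 0.14 * 1.23
Step 4: theta = 0.172

0.172


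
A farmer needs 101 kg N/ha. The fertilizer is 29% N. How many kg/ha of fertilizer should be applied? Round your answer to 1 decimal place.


Step 1: Fertilizer rate = target N / (N content / 100)
Step 2: Rate = 101 / (29 / 100)
Step 3: Rate = 101 / 0.29
Step 4: Rate = 348.3 kg/ha

348.3


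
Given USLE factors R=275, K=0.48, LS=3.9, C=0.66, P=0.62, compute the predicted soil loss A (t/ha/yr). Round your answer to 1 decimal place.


Step 1: A = R * K * LS * C * P
Step 2: R * K = 275 * 0.48 = 132.0
Step 3: (R*K) * LS = 132.0 * 3.9 = 514.8
Step 4: * C * P = 514.8 * 0.66 * 0.62 = 210.7
Step 5: A = 210.7 t/(ha*yr)

210.7


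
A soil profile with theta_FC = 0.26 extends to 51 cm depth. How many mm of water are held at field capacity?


Step 1: Water (mm) = theta_FC * depth (cm) * 10
Step 2: Water = 0.26 * 51 * 10
Step 3: Water = 132.6 mm

132.6


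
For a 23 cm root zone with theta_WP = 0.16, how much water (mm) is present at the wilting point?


Step 1: Water (mm) = theta_WP * depth * 10
Step 2: Water = 0.16 * 23 * 10
Step 3: Water = 36.8 mm

36.8


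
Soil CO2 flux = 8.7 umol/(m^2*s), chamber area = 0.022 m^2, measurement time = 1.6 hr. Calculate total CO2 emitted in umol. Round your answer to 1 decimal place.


Step 1: Convert time to seconds: 1.6 hr * 3600 = 5760.0 s
Step 2: Total = flux * area * time_s
Step 3: Total = 8.7 * 0.022 * 5760.0
Step 4: Total = 1102.5 umol

1102.5


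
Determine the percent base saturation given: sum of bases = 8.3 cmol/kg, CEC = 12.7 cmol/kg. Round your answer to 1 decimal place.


Step 1: BS = 100 * (sum of bases) / CEC
Step 2: BS = 100 * 8.3 / 12.7
Step 3: BS = 65.4%

65.4


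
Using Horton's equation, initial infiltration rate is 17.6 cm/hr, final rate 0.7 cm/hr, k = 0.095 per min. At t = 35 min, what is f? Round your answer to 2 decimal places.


Step 1: f = fc + (f0 - fc) * exp(-k * t)
Step 2: exp(-0.095 * 35) = 0.035973
Step 3: f = 0.7 + (17.6 - 0.7) * 0.035973
Step 4: f = 0.7 + 16.9 * 0.035973
Step 5: f = 1.31 cm/hr

1.31


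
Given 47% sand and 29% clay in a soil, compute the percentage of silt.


Step 1: sand + silt + clay = 100%
Step 2: silt = 100 - sand - clay
Step 3: silt = 100 - 47 - 29
Step 4: silt = 24%

24


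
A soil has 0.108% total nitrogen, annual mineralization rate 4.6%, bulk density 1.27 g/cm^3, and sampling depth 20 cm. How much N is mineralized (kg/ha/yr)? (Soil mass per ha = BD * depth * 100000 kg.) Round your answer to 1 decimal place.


Step 1: Soil mass per ha = BD * depth * 100000 = 1.27 * 20 * 100000 = 2540000 kg
Step 2: Total N pool = soil mass * N%/100 = 2540000 * 0.108/100 = 2743.2 kg/ha
Step 3: N mineralized = N pool * rate%/100 = 2743.2 * 4.6/100 = 126.2 kg/ha/yr

126.2


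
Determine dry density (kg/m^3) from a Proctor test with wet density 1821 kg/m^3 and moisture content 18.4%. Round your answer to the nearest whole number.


Step 1: Dry density = wet density / (1 + w/100)
Step 2: Dry density = 1821 / (1 + 18.4/100)
Step 3: Dry density = 1821 / 1.184
Step 4: Dry density = 1538 kg/m^3

1538


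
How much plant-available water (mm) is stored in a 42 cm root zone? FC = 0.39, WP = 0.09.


Step 1: Available water = (FC - WP) * depth * 10
Step 2: AW = (0.39 - 0.09) * 42 * 10
Step 3: AW = 0.3 * 42 * 10
Step 4: AW = 126.0 mm

126.0


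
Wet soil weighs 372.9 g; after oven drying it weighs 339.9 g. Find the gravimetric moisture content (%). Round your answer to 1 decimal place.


Step 1: Water mass = wet - dry = 372.9 - 339.9 = 33.0 g
Step 2: w = 100 * water mass / dry mass
Step 3: w = 100 * 33.0 / 339.9 = 9.7%

9.7


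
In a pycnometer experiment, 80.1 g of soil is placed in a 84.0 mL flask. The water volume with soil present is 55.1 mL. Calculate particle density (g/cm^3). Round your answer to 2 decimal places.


Step 1: Volume of solids = flask volume - water volume with soil
Step 2: V_solids = 84.0 - 55.1 = 28.9 mL
Step 3: Particle density = mass / V_solids = 80.1 / 28.9 = 2.77 g/cm^3

2.77


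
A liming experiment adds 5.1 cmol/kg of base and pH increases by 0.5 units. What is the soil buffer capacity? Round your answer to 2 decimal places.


Step 1: BC = change in base / change in pH
Step 2: BC = 5.1 / 0.5
Step 3: BC = 10.2 cmol/(kg*pH unit)

10.2


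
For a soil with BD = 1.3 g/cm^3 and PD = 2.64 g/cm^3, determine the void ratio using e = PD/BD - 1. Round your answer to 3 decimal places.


Step 1: e = PD / BD - 1
Step 2: e = 2.64 / 1.3 - 1
Step 3: e = 2.03077 - 1
Step 4: e = 1.031

1.031


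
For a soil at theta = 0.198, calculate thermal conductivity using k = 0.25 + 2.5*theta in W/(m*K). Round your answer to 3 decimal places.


Step 1: k = 0.25 + 2.5 * theta
Step 2: k = 0.25 + 2.5 * 0.198
Step 3: k = 0.25 + 0.495
Step 4: k = 0.745 W/(m*K)

0.745


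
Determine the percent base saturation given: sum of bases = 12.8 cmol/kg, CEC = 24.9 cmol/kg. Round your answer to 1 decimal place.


Step 1: BS = 100 * (sum of bases) / CEC
Step 2: BS = 100 * 12.8 / 24.9
Step 3: BS = 51.4%

51.4


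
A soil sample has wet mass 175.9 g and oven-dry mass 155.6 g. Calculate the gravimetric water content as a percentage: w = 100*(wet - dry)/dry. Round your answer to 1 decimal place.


Step 1: Water mass = wet - dry = 175.9 - 155.6 = 20.3 g
Step 2: w = 100 * water mass / dry mass
Step 3: w = 100 * 20.3 / 155.6 = 13.0%

13.0


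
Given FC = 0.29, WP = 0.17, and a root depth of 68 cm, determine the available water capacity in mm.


Step 1: Available water = (FC - WP) * depth * 10
Step 2: AW = (0.29 - 0.17) * 68 * 10
Step 3: AW = 0.12 * 68 * 10
Step 4: AW = 81.6 mm

81.6


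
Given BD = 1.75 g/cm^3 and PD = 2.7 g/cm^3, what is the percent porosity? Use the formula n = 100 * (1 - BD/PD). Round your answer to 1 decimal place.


Step 1: Formula: n = 100 * (1 - BD / PD)
Step 2: n = 100 * (1 - 1.75 / 2.7)
Step 3: n = 100 * (1 - 0.64815)
Step 4: n = 35.2%

35.2


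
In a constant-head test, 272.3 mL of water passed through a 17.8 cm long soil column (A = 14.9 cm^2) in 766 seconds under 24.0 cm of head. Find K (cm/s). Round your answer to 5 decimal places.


Step 1: K = Q * L / (A * t * h)
Step 2: Numerator = 272.3 * 17.8 = 4846.94
Step 3: Denominator = 14.9 * 766 * 24.0 = 273921.6
Step 4: K = 4846.94 / 273921.6 = 0.01769 cm/s

0.01769


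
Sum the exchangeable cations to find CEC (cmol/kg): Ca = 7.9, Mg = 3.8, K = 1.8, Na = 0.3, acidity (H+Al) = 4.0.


Step 1: CEC = Ca + Mg + K + Na + (H+Al)
Step 2: CEC = 7.9 + 3.8 + 1.8 + 0.3 + 4.0
Step 3: CEC = 17.8 cmol/kg

17.8


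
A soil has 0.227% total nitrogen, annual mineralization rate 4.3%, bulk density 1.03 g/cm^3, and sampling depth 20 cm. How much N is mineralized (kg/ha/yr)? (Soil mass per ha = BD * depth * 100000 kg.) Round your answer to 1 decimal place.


Step 1: Soil mass per ha = BD * depth * 100000 = 1.03 * 20 * 100000 = 2060000 kg
Step 2: Total N pool = soil mass * N%/100 = 2060000 * 0.227/100 = 4676.2 kg/ha
Step 3: N mineralized = N pool * rate%/100 = 4676.2 * 4.3/100 = 201.1 kg/ha/yr

201.1


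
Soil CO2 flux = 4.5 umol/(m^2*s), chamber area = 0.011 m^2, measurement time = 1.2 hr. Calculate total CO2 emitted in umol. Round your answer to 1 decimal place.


Step 1: Convert time to seconds: 1.2 hr * 3600 = 4320.0 s
Step 2: Total = flux * area * time_s
Step 3: Total = 4.5 * 0.011 * 4320.0
Step 4: Total = 213.8 umol

213.8


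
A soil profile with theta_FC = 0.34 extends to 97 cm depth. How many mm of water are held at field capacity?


Step 1: Water (mm) = theta_FC * depth (cm) * 10
Step 2: Water = 0.34 * 97 * 10
Step 3: Water = 329.8 mm

329.8


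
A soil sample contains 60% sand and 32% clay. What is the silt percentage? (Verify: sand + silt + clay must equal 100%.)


Step 1: sand + silt + clay = 100%
Step 2: silt = 100 - sand - clay
Step 3: silt = 100 - 60 - 32
Step 4: silt = 8%

8


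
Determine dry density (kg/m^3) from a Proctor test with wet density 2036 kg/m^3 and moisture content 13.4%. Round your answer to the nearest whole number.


Step 1: Dry density = wet density / (1 + w/100)
Step 2: Dry density = 2036 / (1 + 13.4/100)
Step 3: Dry density = 2036 / 1.134
Step 4: Dry density = 1795 kg/m^3

1795


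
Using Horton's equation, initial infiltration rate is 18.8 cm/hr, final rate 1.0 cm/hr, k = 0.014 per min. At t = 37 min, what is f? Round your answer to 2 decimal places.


Step 1: f = fc + (f0 - fc) * exp(-k * t)
Step 2: exp(-0.014 * 37) = 0.595711
Step 3: f = 1.0 + (18.8 - 1.0) * 0.595711
Step 4: f = 1.0 + 17.8 * 0.595711
Step 5: f = 11.6 cm/hr

11.6


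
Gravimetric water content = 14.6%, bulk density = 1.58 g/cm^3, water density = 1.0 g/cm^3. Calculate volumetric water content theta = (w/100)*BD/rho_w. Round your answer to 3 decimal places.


Step 1: theta = (w / 100) * BD / rho_w
Step 2: theta = (14.6 / 100) * 1.58 / 1.0
Step 3: theta = 0.146 * 1.58
Step 4: theta = 0.231

0.231


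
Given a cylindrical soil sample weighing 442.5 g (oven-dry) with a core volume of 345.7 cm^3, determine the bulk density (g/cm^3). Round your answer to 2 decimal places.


Step 1: Identify the formula: BD = dry mass / volume
Step 2: Substitute values: BD = 442.5 / 345.7
Step 3: BD = 1.28 g/cm^3

1.28


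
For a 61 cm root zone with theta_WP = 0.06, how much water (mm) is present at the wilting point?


Step 1: Water (mm) = theta_WP * depth * 10
Step 2: Water = 0.06 * 61 * 10
Step 3: Water = 36.6 mm

36.6


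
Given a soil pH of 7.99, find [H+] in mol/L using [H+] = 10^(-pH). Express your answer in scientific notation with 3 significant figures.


Step 1: [H+] = 10^(-pH)
Step 2: [H+] = 10^(-7.99)
Step 3: [H+] = 1.02e-08 mol/L

1.02e-08


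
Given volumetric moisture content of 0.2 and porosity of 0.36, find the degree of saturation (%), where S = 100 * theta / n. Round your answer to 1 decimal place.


Step 1: S = 100 * theta_v / n
Step 2: S = 100 * 0.2 / 0.36
Step 3: S = 55.6%

55.6


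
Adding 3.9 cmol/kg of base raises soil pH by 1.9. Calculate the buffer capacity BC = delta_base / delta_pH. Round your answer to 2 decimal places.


Step 1: BC = change in base / change in pH
Step 2: BC = 3.9 / 1.9
Step 3: BC = 2.05 cmol/(kg*pH unit)

2.05


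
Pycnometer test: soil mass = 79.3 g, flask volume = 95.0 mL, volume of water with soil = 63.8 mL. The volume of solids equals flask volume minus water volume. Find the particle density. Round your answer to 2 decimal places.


Step 1: Volume of solids = flask volume - water volume with soil
Step 2: V_solids = 95.0 - 63.8 = 31.2 mL
Step 3: Particle density = mass / V_solids = 79.3 / 31.2 = 2.54 g/cm^3

2.54


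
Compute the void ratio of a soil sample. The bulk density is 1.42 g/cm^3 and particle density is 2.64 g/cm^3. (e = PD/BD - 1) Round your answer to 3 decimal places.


Step 1: e = PD / BD - 1
Step 2: e = 2.64 / 1.42 - 1
Step 3: e = 1.85915 - 1
Step 4: e = 0.859

0.859


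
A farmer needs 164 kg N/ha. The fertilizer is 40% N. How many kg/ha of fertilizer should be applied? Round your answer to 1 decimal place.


Step 1: Fertilizer rate = target N / (N content / 100)
Step 2: Rate = 164 / (40 / 100)
Step 3: Rate = 164 / 0.4
Step 4: Rate = 410.0 kg/ha

410.0


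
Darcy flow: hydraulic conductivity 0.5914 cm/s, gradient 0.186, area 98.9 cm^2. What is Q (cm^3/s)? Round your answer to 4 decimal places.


Step 1: Apply Darcy's law: Q = K * i * A
Step 2: Q = 0.5914 * 0.186 * 98.9
Step 3: Q = 10.879 cm^3/s

10.879


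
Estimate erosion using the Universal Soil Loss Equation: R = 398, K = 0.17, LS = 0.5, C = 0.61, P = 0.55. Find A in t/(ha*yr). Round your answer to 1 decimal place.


Step 1: A = R * K * LS * C * P
Step 2: R * K = 398 * 0.17 = 67.66
Step 3: (R*K) * LS = 67.66 * 0.5 = 33.83
Step 4: * C * P = 33.83 * 0.61 * 0.55 = 11.3
Step 5: A = 11.3 t/(ha*yr)

11.3


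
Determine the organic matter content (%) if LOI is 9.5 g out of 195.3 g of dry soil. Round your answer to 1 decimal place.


Step 1: OM% = 100 * LOI / sample mass
Step 2: OM = 100 * 9.5 / 195.3
Step 3: OM = 4.9%

4.9


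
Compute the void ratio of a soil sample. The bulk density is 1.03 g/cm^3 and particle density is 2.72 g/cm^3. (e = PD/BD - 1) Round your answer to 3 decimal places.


Step 1: e = PD / BD - 1
Step 2: e = 2.72 / 1.03 - 1
Step 3: e = 2.64078 - 1
Step 4: e = 1.641

1.641


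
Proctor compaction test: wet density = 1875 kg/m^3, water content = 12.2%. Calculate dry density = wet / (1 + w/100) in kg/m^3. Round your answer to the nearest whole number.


Step 1: Dry density = wet density / (1 + w/100)
Step 2: Dry density = 1875 / (1 + 12.2/100)
Step 3: Dry density = 1875 / 1.122
Step 4: Dry density = 1671 kg/m^3

1671


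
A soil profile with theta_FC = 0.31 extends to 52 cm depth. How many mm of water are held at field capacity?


Step 1: Water (mm) = theta_FC * depth (cm) * 10
Step 2: Water = 0.31 * 52 * 10
Step 3: Water = 161.2 mm

161.2


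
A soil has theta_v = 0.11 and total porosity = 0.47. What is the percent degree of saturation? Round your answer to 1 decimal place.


Step 1: S = 100 * theta_v / n
Step 2: S = 100 * 0.11 / 0.47
Step 3: S = 23.4%

23.4


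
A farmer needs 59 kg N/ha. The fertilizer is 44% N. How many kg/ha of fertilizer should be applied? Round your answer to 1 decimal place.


Step 1: Fertilizer rate = target N / (N content / 100)
Step 2: Rate = 59 / (44 / 100)
Step 3: Rate = 59 / 0.44
Step 4: Rate = 134.1 kg/ha

134.1


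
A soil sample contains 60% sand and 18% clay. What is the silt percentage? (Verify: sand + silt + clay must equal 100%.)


Step 1: sand + silt + clay = 100%
Step 2: silt = 100 - sand - clay
Step 3: silt = 100 - 60 - 18
Step 4: silt = 22%

22


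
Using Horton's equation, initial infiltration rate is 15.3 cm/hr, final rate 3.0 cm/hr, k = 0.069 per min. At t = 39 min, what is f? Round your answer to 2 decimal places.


Step 1: f = fc + (f0 - fc) * exp(-k * t)
Step 2: exp(-0.069 * 39) = 0.067813
Step 3: f = 3.0 + (15.3 - 3.0) * 0.067813
Step 4: f = 3.0 + 12.3 * 0.067813
Step 5: f = 3.83 cm/hr

3.83


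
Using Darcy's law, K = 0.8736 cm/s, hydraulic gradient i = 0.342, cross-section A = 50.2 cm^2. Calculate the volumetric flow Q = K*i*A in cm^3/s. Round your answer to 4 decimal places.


Step 1: Apply Darcy's law: Q = K * i * A
Step 2: Q = 0.8736 * 0.342 * 50.2
Step 3: Q = 14.9983 cm^3/s

14.9983


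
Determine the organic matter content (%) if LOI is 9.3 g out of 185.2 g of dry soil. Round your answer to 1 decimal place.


Step 1: OM% = 100 * LOI / sample mass
Step 2: OM = 100 * 9.3 / 185.2
Step 3: OM = 5.0%

5.0


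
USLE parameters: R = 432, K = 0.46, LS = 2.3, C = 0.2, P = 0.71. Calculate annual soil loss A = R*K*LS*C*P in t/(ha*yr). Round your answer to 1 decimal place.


Step 1: A = R * K * LS * C * P
Step 2: R * K = 432 * 0.46 = 198.72
Step 3: (R*K) * LS = 198.72 * 2.3 = 457.056
Step 4: * C * P = 457.056 * 0.2 * 0.71 = 64.9
Step 5: A = 64.9 t/(ha*yr)

64.9


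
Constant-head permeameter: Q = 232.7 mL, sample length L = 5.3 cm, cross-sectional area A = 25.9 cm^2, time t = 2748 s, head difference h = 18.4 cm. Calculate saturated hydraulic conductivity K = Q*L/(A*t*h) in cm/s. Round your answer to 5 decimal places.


Step 1: K = Q * L / (A * t * h)
Step 2: Numerator = 232.7 * 5.3 = 1233.31
Step 3: Denominator = 25.9 * 2748 * 18.4 = 1309586.88
Step 4: K = 1233.31 / 1309586.88 = 0.00094 cm/s

0.00094


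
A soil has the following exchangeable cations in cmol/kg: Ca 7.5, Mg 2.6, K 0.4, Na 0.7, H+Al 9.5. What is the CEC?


Step 1: CEC = Ca + Mg + K + Na + (H+Al)
Step 2: CEC = 7.5 + 2.6 + 0.4 + 0.7 + 9.5
Step 3: CEC = 20.7 cmol/kg

20.7


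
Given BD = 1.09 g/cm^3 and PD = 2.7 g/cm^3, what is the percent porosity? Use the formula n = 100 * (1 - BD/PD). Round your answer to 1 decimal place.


Step 1: Formula: n = 100 * (1 - BD / PD)
Step 2: n = 100 * (1 - 1.09 / 2.7)
Step 3: n = 100 * (1 - 0.4037)
Step 4: n = 59.6%

59.6


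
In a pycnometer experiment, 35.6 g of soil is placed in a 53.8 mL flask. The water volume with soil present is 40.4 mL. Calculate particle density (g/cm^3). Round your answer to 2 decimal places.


Step 1: Volume of solids = flask volume - water volume with soil
Step 2: V_solids = 53.8 - 40.4 = 13.4 mL
Step 3: Particle density = mass / V_solids = 35.6 / 13.4 = 2.66 g/cm^3

2.66


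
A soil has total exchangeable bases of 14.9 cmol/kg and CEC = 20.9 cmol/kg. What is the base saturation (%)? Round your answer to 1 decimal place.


Step 1: BS = 100 * (sum of bases) / CEC
Step 2: BS = 100 * 14.9 / 20.9
Step 3: BS = 71.3%

71.3


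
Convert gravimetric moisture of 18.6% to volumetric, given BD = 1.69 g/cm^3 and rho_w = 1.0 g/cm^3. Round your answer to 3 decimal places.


Step 1: theta = (w / 100) * BD / rho_w
Step 2: theta = (18.6 / 100) * 1.69 / 1.0
Step 3: theta = 0.186 * 1.69
Step 4: theta = 0.314

0.314


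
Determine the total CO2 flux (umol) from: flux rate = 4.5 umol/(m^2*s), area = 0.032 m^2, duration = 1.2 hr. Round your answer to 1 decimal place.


Step 1: Convert time to seconds: 1.2 hr * 3600 = 4320.0 s
Step 2: Total = flux * area * time_s
Step 3: Total = 4.5 * 0.032 * 4320.0
Step 4: Total = 622.1 umol

622.1


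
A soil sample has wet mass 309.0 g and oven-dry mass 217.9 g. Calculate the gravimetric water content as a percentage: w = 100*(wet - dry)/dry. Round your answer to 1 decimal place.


Step 1: Water mass = wet - dry = 309.0 - 217.9 = 91.1 g
Step 2: w = 100 * water mass / dry mass
Step 3: w = 100 * 91.1 / 217.9 = 41.8%

41.8


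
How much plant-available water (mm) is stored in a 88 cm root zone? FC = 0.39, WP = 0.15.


Step 1: Available water = (FC - WP) * depth * 10
Step 2: AW = (0.39 - 0.15) * 88 * 10
Step 3: AW = 0.24 * 88 * 10
Step 4: AW = 211.2 mm

211.2


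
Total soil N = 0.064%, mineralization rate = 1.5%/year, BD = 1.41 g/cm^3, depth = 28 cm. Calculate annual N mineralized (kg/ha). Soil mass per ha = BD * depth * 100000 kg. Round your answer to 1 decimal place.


Step 1: Soil mass per ha = BD * depth * 100000 = 1.41 * 28 * 100000 = 3948000 kg
Step 2: Total N pool = soil mass * N%/100 = 3948000 * 0.064/100 = 2526.72 kg/ha
Step 3: N mineralized = N pool * rate%/100 = 2526.72 * 1.5/100 = 37.9 kg/ha/yr

37.9


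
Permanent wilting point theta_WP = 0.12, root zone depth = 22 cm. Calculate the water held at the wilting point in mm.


Step 1: Water (mm) = theta_WP * depth * 10
Step 2: Water = 0.12 * 22 * 10
Step 3: Water = 26.4 mm

26.4


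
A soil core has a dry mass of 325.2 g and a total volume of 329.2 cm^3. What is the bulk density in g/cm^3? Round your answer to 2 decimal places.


Step 1: Identify the formula: BD = dry mass / volume
Step 2: Substitute values: BD = 325.2 / 329.2
Step 3: BD = 0.99 g/cm^3

0.99


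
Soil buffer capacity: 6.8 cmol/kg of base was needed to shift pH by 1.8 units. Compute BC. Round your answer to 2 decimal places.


Step 1: BC = change in base / change in pH
Step 2: BC = 6.8 / 1.8
Step 3: BC = 3.78 cmol/(kg*pH unit)

3.78


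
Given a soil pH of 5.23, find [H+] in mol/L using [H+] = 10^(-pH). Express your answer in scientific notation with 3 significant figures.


Step 1: [H+] = 10^(-pH)
Step 2: [H+] = 10^(-5.23)
Step 3: [H+] = 5.89e-06 mol/L

5.89e-06


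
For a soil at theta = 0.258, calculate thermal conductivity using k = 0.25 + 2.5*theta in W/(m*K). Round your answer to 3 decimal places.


Step 1: k = 0.25 + 2.5 * theta
Step 2: k = 0.25 + 2.5 * 0.258
Step 3: k = 0.25 + 0.645
Step 4: k = 0.895 W/(m*K)

0.895


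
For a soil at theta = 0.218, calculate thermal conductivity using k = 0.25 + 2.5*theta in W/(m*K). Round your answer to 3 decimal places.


Step 1: k = 0.25 + 2.5 * theta
Step 2: k = 0.25 + 2.5 * 0.218
Step 3: k = 0.25 + 0.545
Step 4: k = 0.795 W/(m*K)

0.795


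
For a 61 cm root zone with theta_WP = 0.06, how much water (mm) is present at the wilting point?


Step 1: Water (mm) = theta_WP * depth * 10
Step 2: Water = 0.06 * 61 * 10
Step 3: Water = 36.6 mm

36.6


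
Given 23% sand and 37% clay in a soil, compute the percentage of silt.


Step 1: sand + silt + clay = 100%
Step 2: silt = 100 - sand - clay
Step 3: silt = 100 - 23 - 37
Step 4: silt = 40%

40


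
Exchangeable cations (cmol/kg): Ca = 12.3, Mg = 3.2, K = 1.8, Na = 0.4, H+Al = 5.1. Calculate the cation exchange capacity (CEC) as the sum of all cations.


Step 1: CEC = Ca + Mg + K + Na + (H+Al)
Step 2: CEC = 12.3 + 3.2 + 1.8 + 0.4 + 5.1
Step 3: CEC = 22.8 cmol/kg

22.8


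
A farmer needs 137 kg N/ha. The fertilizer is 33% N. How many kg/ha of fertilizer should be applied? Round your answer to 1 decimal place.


Step 1: Fertilizer rate = target N / (N content / 100)
Step 2: Rate = 137 / (33 / 100)
Step 3: Rate = 137 / 0.33
Step 4: Rate = 415.2 kg/ha

415.2


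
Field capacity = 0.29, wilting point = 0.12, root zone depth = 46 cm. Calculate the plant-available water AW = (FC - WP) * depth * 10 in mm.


Step 1: Available water = (FC - WP) * depth * 10
Step 2: AW = (0.29 - 0.12) * 46 * 10
Step 3: AW = 0.17 * 46 * 10
Step 4: AW = 78.2 mm

78.2


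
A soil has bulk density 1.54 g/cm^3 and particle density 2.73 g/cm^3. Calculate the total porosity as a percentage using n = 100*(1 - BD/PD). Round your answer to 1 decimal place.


Step 1: Formula: n = 100 * (1 - BD / PD)
Step 2: n = 100 * (1 - 1.54 / 2.73)
Step 3: n = 100 * (1 - 0.5641)
Step 4: n = 43.6%

43.6


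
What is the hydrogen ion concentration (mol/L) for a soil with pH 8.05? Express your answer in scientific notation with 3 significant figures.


Step 1: [H+] = 10^(-pH)
Step 2: [H+] = 10^(-8.05)
Step 3: [H+] = 8.91e-09 mol/L

8.91e-09


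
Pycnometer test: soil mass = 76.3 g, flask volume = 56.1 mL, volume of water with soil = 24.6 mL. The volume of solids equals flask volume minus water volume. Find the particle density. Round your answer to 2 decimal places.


Step 1: Volume of solids = flask volume - water volume with soil
Step 2: V_solids = 56.1 - 24.6 = 31.5 mL
Step 3: Particle density = mass / V_solids = 76.3 / 31.5 = 2.42 g/cm^3

2.42


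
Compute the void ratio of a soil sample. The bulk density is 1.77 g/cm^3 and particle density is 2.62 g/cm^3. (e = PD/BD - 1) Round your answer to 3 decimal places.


Step 1: e = PD / BD - 1
Step 2: e = 2.62 / 1.77 - 1
Step 3: e = 1.48023 - 1
Step 4: e = 0.48

0.48


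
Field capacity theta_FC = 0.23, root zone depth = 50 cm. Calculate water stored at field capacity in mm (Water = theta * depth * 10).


Step 1: Water (mm) = theta_FC * depth (cm) * 10
Step 2: Water = 0.23 * 50 * 10
Step 3: Water = 115.0 mm

115.0


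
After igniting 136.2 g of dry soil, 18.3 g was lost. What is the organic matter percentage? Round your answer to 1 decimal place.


Step 1: OM% = 100 * LOI / sample mass
Step 2: OM = 100 * 18.3 / 136.2
Step 3: OM = 13.4%

13.4


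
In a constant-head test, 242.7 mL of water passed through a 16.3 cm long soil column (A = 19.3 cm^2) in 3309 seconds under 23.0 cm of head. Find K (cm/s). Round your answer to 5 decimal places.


Step 1: K = Q * L / (A * t * h)
Step 2: Numerator = 242.7 * 16.3 = 3956.01
Step 3: Denominator = 19.3 * 3309 * 23.0 = 1468865.1
Step 4: K = 3956.01 / 1468865.1 = 0.00269 cm/s

0.00269


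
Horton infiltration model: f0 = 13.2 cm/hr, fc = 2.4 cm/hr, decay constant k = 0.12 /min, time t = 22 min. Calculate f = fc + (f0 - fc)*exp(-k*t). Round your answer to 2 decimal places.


Step 1: f = fc + (f0 - fc) * exp(-k * t)
Step 2: exp(-0.12 * 22) = 0.071361
Step 3: f = 2.4 + (13.2 - 2.4) * 0.071361
Step 4: f = 2.4 + 10.8 * 0.071361
Step 5: f = 3.17 cm/hr

3.17


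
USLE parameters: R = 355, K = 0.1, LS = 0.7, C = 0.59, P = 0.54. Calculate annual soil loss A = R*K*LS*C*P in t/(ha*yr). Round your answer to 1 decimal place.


Step 1: A = R * K * LS * C * P
Step 2: R * K = 355 * 0.1 = 35.5
Step 3: (R*K) * LS = 35.5 * 0.7 = 24.85
Step 4: * C * P = 24.85 * 0.59 * 0.54 = 7.9
Step 5: A = 7.9 t/(ha*yr)

7.9


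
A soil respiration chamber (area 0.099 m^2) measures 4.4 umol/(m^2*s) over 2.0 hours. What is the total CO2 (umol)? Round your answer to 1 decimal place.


Step 1: Convert time to seconds: 2.0 hr * 3600 = 7200.0 s
Step 2: Total = flux * area * time_s
Step 3: Total = 4.4 * 0.099 * 7200.0
Step 4: Total = 3136.3 umol

3136.3


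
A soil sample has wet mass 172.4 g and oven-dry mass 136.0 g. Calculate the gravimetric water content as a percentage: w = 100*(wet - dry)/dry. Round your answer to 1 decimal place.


Step 1: Water mass = wet - dry = 172.4 - 136.0 = 36.4 g
Step 2: w = 100 * water mass / dry mass
Step 3: w = 100 * 36.4 / 136.0 = 26.8%

26.8


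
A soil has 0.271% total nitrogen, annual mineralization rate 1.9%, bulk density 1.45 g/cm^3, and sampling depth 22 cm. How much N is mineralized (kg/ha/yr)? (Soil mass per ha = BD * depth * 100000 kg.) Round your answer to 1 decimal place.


Step 1: Soil mass per ha = BD * depth * 100000 = 1.45 * 22 * 100000 = 3190000 kg
Step 2: Total N pool = soil mass * N%/100 = 3190000 * 0.271/100 = 8644.9 kg/ha
Step 3: N mineralized = N pool * rate%/100 = 8644.9 * 1.9/100 = 164.3 kg/ha/yr

164.3


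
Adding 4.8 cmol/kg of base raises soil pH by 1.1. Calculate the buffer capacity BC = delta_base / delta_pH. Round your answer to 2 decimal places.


Step 1: BC = change in base / change in pH
Step 2: BC = 4.8 / 1.1
Step 3: BC = 4.36 cmol/(kg*pH unit)

4.36


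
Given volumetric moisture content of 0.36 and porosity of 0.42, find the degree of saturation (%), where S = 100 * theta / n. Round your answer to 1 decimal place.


Step 1: S = 100 * theta_v / n
Step 2: S = 100 * 0.36 / 0.42
Step 3: S = 85.7%

85.7


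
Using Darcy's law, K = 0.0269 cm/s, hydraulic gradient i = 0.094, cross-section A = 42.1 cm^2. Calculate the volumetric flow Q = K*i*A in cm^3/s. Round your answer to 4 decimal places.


Step 1: Apply Darcy's law: Q = K * i * A
Step 2: Q = 0.0269 * 0.094 * 42.1
Step 3: Q = 0.1065 cm^3/s

0.1065


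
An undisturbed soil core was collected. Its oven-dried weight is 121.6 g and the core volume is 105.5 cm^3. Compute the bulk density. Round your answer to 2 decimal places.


Step 1: Identify the formula: BD = dry mass / volume
Step 2: Substitute values: BD = 121.6 / 105.5
Step 3: BD = 1.15 g/cm^3

1.15


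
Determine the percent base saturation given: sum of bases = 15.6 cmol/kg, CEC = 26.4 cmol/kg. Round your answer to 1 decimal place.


Step 1: BS = 100 * (sum of bases) / CEC
Step 2: BS = 100 * 15.6 / 26.4
Step 3: BS = 59.1%

59.1


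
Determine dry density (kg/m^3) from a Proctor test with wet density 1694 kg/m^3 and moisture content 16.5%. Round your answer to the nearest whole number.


Step 1: Dry density = wet density / (1 + w/100)
Step 2: Dry density = 1694 / (1 + 16.5/100)
Step 3: Dry density = 1694 / 1.165
Step 4: Dry density = 1454 kg/m^3

1454


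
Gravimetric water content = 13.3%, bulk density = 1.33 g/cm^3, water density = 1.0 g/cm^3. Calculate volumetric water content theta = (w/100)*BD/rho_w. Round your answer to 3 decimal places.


Step 1: theta = (w / 100) * BD / rho_w
Step 2: theta = (13.3 / 100) * 1.33 / 1.0
Step 3: theta = 0.133 * 1.33
Step 4: theta = 0.177

0.177


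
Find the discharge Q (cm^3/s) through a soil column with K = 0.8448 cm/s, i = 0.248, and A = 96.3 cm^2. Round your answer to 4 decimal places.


Step 1: Apply Darcy's law: Q = K * i * A
Step 2: Q = 0.8448 * 0.248 * 96.3
Step 3: Q = 20.1759 cm^3/s

20.1759


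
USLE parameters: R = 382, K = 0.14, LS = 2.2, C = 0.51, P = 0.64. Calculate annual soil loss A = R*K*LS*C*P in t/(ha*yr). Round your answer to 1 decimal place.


Step 1: A = R * K * LS * C * P
Step 2: R * K = 382 * 0.14 = 53.48
Step 3: (R*K) * LS = 53.48 * 2.2 = 117.656
Step 4: * C * P = 117.656 * 0.51 * 0.64 = 38.4
Step 5: A = 38.4 t/(ha*yr)

38.4


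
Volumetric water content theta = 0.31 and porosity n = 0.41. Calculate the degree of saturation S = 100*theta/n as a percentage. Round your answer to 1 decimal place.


Step 1: S = 100 * theta_v / n
Step 2: S = 100 * 0.31 / 0.41
Step 3: S = 75.6%

75.6


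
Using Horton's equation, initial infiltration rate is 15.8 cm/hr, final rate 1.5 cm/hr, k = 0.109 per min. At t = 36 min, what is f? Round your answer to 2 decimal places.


Step 1: f = fc + (f0 - fc) * exp(-k * t)
Step 2: exp(-0.109 * 36) = 0.019762
Step 3: f = 1.5 + (15.8 - 1.5) * 0.019762
Step 4: f = 1.5 + 14.3 * 0.019762
Step 5: f = 1.78 cm/hr

1.78
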